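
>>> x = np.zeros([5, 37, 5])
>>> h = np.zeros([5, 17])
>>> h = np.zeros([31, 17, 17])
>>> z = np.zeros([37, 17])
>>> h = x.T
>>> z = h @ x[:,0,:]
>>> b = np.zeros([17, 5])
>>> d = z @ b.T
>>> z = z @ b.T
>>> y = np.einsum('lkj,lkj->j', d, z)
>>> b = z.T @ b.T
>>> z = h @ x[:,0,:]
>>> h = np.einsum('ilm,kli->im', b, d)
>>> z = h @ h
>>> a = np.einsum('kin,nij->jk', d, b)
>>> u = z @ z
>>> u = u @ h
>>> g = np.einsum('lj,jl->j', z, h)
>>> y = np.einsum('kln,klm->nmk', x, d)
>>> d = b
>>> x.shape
(5, 37, 5)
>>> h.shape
(17, 17)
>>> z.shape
(17, 17)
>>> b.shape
(17, 37, 17)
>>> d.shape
(17, 37, 17)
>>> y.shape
(5, 17, 5)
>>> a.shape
(17, 5)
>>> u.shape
(17, 17)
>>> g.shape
(17,)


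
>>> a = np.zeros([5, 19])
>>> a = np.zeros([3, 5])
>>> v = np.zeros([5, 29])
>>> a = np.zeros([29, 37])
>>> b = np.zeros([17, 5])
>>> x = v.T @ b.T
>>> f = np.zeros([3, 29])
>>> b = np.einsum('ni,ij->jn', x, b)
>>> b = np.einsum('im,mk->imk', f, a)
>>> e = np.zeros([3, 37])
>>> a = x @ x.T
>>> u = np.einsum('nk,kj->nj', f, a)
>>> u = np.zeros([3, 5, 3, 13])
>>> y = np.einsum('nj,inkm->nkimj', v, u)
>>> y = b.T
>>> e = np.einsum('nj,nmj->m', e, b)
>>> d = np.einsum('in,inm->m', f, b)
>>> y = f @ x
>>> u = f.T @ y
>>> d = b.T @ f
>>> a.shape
(29, 29)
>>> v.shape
(5, 29)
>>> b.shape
(3, 29, 37)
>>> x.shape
(29, 17)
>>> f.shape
(3, 29)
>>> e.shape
(29,)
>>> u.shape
(29, 17)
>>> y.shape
(3, 17)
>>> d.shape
(37, 29, 29)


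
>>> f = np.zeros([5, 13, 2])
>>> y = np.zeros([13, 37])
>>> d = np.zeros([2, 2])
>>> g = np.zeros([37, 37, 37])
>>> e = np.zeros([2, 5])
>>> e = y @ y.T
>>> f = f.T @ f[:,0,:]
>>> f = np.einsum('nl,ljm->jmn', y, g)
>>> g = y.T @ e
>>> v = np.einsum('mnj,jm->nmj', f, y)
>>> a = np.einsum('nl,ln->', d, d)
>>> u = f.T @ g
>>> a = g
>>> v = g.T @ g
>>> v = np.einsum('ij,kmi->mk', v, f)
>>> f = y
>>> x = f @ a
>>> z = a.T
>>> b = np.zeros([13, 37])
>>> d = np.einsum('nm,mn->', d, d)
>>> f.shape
(13, 37)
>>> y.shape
(13, 37)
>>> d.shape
()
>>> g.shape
(37, 13)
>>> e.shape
(13, 13)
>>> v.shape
(37, 37)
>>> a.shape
(37, 13)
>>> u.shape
(13, 37, 13)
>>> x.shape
(13, 13)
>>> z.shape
(13, 37)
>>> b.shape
(13, 37)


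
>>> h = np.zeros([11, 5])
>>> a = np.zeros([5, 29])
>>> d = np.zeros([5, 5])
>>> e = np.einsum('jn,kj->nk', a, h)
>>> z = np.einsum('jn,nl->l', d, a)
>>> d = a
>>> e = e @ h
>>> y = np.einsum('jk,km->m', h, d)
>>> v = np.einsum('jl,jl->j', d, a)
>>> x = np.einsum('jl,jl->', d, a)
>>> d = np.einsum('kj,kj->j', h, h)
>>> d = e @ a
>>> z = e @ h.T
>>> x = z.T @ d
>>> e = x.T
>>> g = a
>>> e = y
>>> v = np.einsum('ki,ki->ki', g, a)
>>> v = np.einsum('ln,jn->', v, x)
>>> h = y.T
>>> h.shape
(29,)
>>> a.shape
(5, 29)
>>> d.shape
(29, 29)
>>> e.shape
(29,)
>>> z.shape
(29, 11)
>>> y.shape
(29,)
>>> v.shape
()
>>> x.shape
(11, 29)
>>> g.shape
(5, 29)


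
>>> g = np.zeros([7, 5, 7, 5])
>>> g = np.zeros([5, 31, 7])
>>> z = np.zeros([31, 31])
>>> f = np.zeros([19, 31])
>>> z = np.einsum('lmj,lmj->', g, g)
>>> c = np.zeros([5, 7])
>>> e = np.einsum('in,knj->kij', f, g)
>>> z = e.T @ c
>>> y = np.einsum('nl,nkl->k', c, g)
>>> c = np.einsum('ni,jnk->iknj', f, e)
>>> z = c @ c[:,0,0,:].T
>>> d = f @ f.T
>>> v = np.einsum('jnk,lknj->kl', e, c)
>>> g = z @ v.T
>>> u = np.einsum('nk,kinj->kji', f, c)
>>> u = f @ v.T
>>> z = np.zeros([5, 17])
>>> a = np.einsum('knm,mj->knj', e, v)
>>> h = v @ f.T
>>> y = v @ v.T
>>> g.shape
(31, 7, 19, 7)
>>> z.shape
(5, 17)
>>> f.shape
(19, 31)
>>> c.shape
(31, 7, 19, 5)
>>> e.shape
(5, 19, 7)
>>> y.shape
(7, 7)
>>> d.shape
(19, 19)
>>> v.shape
(7, 31)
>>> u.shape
(19, 7)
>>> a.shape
(5, 19, 31)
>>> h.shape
(7, 19)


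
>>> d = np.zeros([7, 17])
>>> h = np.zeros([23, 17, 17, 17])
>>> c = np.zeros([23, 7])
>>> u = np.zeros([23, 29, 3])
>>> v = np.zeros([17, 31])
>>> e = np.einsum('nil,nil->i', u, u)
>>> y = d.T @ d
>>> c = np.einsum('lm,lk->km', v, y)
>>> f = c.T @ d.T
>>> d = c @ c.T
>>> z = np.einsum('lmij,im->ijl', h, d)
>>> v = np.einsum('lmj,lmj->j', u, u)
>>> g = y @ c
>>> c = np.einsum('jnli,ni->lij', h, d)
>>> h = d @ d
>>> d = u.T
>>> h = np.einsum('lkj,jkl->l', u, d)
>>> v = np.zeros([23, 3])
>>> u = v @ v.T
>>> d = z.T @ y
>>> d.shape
(23, 17, 17)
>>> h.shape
(23,)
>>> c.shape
(17, 17, 23)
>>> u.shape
(23, 23)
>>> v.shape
(23, 3)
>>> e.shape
(29,)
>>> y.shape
(17, 17)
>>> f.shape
(31, 7)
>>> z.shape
(17, 17, 23)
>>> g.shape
(17, 31)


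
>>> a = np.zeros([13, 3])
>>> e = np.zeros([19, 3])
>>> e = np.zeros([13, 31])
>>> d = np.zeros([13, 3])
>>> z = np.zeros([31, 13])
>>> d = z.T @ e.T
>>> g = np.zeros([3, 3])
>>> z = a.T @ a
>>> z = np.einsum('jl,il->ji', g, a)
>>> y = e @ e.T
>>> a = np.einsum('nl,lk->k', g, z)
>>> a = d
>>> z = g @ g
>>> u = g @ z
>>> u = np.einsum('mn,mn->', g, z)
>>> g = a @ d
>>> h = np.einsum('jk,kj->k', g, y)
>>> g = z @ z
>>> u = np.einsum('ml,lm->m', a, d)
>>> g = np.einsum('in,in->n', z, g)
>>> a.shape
(13, 13)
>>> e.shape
(13, 31)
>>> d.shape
(13, 13)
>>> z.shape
(3, 3)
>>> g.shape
(3,)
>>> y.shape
(13, 13)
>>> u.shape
(13,)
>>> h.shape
(13,)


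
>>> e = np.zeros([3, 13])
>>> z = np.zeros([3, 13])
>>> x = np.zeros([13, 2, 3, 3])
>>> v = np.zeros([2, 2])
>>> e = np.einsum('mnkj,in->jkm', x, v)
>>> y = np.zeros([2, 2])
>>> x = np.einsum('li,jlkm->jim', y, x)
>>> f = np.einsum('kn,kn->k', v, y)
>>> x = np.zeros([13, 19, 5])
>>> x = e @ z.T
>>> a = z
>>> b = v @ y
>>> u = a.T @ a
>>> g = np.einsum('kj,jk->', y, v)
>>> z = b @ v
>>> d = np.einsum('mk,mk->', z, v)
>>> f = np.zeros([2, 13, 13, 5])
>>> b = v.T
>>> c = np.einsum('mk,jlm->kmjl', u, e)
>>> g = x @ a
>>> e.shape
(3, 3, 13)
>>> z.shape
(2, 2)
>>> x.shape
(3, 3, 3)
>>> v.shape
(2, 2)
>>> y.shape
(2, 2)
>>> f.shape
(2, 13, 13, 5)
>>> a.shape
(3, 13)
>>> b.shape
(2, 2)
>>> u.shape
(13, 13)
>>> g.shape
(3, 3, 13)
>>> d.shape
()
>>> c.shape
(13, 13, 3, 3)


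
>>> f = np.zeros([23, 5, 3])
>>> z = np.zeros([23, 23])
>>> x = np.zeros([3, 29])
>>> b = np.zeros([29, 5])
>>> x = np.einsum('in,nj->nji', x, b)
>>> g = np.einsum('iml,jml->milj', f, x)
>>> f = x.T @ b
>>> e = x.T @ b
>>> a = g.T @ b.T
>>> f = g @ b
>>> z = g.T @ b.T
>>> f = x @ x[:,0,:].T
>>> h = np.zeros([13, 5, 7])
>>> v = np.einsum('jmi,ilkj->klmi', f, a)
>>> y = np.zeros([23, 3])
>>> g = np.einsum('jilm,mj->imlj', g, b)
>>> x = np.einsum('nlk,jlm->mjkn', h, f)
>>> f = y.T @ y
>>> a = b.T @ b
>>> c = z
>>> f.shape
(3, 3)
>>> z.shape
(29, 3, 23, 29)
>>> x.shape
(29, 29, 7, 13)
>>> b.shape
(29, 5)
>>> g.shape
(23, 29, 3, 5)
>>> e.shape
(3, 5, 5)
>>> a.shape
(5, 5)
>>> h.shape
(13, 5, 7)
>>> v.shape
(23, 3, 5, 29)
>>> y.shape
(23, 3)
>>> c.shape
(29, 3, 23, 29)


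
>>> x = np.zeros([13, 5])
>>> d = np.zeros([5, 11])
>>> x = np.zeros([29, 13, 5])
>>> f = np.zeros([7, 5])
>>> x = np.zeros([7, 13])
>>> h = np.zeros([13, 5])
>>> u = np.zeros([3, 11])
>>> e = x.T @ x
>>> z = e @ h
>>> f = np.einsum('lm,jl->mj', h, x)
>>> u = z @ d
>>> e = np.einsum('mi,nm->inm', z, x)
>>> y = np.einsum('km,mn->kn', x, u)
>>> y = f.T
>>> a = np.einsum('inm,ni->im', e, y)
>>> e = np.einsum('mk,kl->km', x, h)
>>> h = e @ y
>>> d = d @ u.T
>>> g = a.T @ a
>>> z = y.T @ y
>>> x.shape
(7, 13)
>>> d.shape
(5, 13)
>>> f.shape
(5, 7)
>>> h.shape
(13, 5)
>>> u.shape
(13, 11)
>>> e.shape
(13, 7)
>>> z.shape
(5, 5)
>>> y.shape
(7, 5)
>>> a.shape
(5, 13)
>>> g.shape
(13, 13)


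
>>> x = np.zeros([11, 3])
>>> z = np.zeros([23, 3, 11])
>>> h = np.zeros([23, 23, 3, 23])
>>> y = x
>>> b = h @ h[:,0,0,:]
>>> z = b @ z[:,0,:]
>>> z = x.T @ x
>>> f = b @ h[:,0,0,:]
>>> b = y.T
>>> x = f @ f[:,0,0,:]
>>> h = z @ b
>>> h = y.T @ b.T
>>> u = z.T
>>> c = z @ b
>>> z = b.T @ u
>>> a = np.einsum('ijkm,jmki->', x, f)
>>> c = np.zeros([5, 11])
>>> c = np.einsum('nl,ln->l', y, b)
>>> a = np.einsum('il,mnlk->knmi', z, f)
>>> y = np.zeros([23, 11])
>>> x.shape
(23, 23, 3, 23)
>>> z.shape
(11, 3)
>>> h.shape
(3, 3)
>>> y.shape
(23, 11)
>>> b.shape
(3, 11)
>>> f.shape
(23, 23, 3, 23)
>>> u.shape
(3, 3)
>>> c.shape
(3,)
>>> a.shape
(23, 23, 23, 11)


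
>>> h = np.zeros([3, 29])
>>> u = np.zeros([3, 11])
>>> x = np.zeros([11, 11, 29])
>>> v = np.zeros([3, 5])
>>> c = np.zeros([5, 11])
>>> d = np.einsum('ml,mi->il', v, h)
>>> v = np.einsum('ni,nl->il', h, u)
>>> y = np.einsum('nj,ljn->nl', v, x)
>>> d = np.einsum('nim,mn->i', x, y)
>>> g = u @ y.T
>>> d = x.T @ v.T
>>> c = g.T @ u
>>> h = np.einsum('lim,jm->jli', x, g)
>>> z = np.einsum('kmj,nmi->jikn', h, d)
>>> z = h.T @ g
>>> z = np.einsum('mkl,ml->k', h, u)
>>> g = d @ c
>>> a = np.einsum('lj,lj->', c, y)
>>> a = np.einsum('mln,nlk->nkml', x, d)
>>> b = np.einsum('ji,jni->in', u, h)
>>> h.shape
(3, 11, 11)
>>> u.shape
(3, 11)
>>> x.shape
(11, 11, 29)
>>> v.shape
(29, 11)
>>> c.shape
(29, 11)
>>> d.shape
(29, 11, 29)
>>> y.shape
(29, 11)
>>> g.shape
(29, 11, 11)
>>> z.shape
(11,)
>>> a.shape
(29, 29, 11, 11)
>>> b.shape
(11, 11)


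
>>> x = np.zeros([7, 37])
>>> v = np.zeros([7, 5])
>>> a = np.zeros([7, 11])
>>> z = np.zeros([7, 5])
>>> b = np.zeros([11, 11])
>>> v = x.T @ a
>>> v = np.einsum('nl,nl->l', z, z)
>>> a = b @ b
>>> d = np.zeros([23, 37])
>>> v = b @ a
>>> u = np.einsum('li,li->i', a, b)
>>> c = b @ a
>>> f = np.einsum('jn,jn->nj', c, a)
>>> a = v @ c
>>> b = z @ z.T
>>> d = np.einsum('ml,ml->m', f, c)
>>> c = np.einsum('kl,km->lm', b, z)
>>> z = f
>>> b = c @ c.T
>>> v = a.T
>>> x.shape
(7, 37)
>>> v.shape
(11, 11)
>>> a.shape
(11, 11)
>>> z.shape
(11, 11)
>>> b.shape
(7, 7)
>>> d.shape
(11,)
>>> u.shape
(11,)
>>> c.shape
(7, 5)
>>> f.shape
(11, 11)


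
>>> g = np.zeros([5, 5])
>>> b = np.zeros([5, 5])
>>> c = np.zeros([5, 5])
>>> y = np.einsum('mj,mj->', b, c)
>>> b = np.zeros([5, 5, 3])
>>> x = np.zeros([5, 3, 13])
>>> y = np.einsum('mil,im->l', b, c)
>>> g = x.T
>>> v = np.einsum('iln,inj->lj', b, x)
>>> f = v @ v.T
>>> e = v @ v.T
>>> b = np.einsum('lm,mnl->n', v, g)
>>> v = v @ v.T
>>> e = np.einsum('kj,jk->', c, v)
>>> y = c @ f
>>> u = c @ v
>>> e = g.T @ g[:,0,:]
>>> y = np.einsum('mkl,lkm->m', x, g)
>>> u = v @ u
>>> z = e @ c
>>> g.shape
(13, 3, 5)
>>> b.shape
(3,)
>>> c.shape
(5, 5)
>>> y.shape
(5,)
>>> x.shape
(5, 3, 13)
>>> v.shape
(5, 5)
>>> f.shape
(5, 5)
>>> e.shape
(5, 3, 5)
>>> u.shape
(5, 5)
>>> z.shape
(5, 3, 5)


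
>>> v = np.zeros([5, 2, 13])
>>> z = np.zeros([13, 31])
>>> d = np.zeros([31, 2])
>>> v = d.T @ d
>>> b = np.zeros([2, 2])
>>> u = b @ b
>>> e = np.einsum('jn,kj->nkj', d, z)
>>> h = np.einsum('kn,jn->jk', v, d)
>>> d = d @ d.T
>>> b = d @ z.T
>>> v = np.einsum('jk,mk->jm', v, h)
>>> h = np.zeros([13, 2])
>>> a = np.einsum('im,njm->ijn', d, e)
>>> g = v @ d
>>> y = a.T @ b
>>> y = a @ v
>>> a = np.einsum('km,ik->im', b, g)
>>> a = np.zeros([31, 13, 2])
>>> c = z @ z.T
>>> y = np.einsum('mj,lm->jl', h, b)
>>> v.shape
(2, 31)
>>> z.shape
(13, 31)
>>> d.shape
(31, 31)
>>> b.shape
(31, 13)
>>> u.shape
(2, 2)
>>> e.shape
(2, 13, 31)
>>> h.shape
(13, 2)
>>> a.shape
(31, 13, 2)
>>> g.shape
(2, 31)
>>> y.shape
(2, 31)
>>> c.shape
(13, 13)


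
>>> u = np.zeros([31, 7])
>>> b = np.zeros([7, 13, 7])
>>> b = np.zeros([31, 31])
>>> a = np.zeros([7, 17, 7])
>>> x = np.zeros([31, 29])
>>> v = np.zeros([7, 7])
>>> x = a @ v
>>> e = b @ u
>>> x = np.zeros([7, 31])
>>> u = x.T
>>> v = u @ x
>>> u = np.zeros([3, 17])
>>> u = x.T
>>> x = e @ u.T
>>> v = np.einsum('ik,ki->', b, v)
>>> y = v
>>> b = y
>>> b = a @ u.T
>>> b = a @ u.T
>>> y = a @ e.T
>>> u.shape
(31, 7)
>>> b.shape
(7, 17, 31)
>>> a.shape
(7, 17, 7)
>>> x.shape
(31, 31)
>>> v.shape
()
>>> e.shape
(31, 7)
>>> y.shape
(7, 17, 31)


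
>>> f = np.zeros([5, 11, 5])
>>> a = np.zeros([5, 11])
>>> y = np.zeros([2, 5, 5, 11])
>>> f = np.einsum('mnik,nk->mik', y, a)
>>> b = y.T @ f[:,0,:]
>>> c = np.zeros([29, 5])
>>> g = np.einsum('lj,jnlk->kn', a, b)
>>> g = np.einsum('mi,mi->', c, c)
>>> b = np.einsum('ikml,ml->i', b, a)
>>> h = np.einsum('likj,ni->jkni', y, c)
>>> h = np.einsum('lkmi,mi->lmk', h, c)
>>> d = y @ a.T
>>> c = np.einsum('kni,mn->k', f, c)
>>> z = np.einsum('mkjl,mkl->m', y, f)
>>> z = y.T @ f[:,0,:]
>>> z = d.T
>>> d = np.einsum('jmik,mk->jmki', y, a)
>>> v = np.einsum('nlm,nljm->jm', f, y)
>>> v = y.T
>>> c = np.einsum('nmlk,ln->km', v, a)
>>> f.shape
(2, 5, 11)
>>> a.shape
(5, 11)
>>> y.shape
(2, 5, 5, 11)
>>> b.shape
(11,)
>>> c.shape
(2, 5)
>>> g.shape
()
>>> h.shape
(11, 29, 5)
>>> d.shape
(2, 5, 11, 5)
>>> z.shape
(5, 5, 5, 2)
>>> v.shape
(11, 5, 5, 2)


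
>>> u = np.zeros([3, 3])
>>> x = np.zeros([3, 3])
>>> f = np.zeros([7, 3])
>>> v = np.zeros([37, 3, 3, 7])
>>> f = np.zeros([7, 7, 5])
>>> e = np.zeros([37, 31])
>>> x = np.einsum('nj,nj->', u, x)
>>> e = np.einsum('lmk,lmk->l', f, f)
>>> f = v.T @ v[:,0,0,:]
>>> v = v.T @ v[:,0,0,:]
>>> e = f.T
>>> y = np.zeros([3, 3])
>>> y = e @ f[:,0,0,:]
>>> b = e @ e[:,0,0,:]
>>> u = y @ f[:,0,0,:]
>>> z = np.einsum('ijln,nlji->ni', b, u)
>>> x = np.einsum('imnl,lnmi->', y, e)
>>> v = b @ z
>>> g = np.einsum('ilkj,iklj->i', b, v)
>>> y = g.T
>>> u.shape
(7, 3, 3, 7)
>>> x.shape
()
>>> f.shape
(7, 3, 3, 7)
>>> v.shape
(7, 3, 3, 7)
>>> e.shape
(7, 3, 3, 7)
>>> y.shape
(7,)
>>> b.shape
(7, 3, 3, 7)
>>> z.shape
(7, 7)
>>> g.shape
(7,)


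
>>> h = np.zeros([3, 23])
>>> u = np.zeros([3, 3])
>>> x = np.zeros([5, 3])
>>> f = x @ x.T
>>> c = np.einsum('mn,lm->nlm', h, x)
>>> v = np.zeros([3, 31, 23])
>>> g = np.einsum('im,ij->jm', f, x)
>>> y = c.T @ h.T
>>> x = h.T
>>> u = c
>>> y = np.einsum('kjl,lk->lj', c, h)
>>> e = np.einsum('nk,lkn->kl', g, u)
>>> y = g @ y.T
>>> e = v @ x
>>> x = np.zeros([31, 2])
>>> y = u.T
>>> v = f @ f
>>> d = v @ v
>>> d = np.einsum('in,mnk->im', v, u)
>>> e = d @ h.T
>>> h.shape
(3, 23)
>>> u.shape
(23, 5, 3)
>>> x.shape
(31, 2)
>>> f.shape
(5, 5)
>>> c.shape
(23, 5, 3)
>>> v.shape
(5, 5)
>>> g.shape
(3, 5)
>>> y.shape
(3, 5, 23)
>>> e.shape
(5, 3)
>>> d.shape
(5, 23)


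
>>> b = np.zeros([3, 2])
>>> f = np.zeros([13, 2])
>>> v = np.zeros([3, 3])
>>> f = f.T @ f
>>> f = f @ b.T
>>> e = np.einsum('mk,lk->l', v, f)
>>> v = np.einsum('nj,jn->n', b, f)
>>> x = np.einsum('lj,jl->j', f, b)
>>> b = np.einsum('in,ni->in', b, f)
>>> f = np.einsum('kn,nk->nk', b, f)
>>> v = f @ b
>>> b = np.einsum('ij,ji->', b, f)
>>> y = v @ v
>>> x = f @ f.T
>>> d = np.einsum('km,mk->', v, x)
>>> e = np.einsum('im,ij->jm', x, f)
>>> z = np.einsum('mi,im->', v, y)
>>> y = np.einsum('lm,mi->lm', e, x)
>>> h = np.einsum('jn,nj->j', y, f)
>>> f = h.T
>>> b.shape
()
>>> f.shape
(3,)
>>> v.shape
(2, 2)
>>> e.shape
(3, 2)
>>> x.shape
(2, 2)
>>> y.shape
(3, 2)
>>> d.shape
()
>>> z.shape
()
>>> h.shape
(3,)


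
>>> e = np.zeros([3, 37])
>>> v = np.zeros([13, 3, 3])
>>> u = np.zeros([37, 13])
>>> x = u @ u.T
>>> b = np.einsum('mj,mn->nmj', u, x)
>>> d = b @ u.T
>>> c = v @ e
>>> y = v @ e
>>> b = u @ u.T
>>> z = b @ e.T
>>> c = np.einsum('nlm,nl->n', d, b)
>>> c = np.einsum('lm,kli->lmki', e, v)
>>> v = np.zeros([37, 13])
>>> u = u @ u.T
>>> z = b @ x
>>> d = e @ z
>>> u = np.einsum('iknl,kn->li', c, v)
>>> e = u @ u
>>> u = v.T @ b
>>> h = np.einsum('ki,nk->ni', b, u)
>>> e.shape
(3, 3)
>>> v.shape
(37, 13)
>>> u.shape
(13, 37)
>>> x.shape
(37, 37)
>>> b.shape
(37, 37)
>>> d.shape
(3, 37)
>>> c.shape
(3, 37, 13, 3)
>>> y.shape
(13, 3, 37)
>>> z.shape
(37, 37)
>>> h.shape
(13, 37)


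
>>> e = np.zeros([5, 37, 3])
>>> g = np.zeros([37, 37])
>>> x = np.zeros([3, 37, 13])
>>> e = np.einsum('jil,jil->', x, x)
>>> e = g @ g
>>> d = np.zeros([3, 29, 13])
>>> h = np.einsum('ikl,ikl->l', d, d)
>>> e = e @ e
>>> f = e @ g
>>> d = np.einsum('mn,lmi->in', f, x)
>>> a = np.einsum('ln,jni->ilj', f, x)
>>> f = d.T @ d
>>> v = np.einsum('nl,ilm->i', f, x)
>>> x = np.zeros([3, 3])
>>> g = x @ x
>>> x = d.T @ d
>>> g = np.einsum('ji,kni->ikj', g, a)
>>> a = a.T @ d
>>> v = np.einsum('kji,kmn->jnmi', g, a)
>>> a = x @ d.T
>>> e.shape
(37, 37)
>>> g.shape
(3, 13, 3)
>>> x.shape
(37, 37)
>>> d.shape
(13, 37)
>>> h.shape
(13,)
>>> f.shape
(37, 37)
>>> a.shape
(37, 13)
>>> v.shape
(13, 37, 37, 3)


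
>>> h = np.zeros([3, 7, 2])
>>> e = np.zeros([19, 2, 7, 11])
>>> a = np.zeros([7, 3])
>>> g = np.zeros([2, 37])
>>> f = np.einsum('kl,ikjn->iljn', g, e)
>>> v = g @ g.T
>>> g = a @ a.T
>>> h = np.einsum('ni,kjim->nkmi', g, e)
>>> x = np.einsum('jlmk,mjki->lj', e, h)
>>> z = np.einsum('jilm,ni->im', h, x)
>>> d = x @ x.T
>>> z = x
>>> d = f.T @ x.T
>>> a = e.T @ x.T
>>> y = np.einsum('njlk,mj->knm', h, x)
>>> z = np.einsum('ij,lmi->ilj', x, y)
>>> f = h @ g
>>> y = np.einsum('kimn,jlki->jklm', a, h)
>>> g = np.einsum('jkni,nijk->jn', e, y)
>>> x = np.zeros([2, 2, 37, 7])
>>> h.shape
(7, 19, 11, 7)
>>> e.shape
(19, 2, 7, 11)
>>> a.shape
(11, 7, 2, 2)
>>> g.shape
(19, 7)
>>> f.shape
(7, 19, 11, 7)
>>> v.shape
(2, 2)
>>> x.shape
(2, 2, 37, 7)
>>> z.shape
(2, 7, 19)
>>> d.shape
(11, 7, 37, 2)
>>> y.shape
(7, 11, 19, 2)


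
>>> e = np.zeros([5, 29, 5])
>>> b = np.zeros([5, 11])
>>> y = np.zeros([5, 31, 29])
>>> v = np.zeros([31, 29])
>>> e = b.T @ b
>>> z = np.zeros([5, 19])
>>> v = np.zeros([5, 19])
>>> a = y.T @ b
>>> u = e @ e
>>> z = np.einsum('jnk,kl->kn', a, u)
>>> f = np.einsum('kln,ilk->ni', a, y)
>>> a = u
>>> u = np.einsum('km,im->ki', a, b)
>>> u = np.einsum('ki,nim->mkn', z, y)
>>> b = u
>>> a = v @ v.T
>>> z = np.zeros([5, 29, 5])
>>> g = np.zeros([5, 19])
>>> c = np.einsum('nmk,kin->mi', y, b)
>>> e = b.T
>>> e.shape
(5, 11, 29)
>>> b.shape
(29, 11, 5)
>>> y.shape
(5, 31, 29)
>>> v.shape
(5, 19)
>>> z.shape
(5, 29, 5)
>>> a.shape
(5, 5)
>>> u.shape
(29, 11, 5)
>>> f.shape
(11, 5)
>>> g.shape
(5, 19)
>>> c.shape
(31, 11)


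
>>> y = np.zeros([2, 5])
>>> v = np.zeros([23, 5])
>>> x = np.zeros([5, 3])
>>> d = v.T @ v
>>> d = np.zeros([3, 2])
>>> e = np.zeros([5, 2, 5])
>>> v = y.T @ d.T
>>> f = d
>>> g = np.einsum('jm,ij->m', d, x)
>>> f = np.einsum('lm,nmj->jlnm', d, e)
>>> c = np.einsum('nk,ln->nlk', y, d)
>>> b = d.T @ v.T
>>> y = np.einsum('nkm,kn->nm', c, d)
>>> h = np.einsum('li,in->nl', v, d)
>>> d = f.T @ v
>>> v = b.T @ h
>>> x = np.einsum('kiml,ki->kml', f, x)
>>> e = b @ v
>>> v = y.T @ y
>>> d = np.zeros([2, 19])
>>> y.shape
(2, 5)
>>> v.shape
(5, 5)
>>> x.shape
(5, 5, 2)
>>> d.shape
(2, 19)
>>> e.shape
(2, 5)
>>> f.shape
(5, 3, 5, 2)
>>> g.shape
(2,)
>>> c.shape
(2, 3, 5)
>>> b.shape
(2, 5)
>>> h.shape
(2, 5)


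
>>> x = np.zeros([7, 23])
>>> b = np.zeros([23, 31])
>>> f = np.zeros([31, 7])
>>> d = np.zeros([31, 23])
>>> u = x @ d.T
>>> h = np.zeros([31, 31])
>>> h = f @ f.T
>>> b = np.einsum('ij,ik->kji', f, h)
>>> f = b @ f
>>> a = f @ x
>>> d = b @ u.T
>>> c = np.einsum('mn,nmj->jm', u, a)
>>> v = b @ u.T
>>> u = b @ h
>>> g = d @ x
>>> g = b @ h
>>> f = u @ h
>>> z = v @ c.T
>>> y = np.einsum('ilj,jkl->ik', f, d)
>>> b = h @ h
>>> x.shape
(7, 23)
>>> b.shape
(31, 31)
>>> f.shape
(31, 7, 31)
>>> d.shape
(31, 7, 7)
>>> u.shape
(31, 7, 31)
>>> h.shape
(31, 31)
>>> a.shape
(31, 7, 23)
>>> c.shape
(23, 7)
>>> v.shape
(31, 7, 7)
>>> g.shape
(31, 7, 31)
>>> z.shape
(31, 7, 23)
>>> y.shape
(31, 7)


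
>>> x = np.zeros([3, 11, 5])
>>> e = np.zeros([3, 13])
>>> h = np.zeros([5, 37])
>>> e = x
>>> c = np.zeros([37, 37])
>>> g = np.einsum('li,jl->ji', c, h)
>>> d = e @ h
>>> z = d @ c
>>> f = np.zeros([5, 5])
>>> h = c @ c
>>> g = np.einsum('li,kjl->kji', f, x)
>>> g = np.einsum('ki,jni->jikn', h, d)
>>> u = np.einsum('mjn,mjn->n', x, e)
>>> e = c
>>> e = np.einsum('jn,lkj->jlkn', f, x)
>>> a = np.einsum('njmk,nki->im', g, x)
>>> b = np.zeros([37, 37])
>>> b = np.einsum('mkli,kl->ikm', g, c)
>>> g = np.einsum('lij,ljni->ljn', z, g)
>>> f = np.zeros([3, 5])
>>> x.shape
(3, 11, 5)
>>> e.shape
(5, 3, 11, 5)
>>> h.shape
(37, 37)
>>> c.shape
(37, 37)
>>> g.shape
(3, 37, 37)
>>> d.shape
(3, 11, 37)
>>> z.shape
(3, 11, 37)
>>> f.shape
(3, 5)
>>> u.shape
(5,)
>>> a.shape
(5, 37)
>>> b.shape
(11, 37, 3)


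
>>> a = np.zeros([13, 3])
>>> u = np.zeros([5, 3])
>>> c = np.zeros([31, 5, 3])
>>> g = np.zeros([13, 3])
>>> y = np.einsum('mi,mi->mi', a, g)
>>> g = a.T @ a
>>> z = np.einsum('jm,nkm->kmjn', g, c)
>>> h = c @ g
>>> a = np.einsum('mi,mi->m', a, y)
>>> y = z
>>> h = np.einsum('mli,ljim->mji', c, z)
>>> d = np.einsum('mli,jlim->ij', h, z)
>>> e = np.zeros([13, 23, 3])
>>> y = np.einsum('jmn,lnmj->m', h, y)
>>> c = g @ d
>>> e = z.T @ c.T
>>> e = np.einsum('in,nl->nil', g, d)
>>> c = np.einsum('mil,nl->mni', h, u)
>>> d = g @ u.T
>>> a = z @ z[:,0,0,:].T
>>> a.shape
(5, 3, 3, 5)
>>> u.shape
(5, 3)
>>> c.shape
(31, 5, 3)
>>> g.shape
(3, 3)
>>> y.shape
(3,)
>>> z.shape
(5, 3, 3, 31)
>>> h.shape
(31, 3, 3)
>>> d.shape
(3, 5)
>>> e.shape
(3, 3, 5)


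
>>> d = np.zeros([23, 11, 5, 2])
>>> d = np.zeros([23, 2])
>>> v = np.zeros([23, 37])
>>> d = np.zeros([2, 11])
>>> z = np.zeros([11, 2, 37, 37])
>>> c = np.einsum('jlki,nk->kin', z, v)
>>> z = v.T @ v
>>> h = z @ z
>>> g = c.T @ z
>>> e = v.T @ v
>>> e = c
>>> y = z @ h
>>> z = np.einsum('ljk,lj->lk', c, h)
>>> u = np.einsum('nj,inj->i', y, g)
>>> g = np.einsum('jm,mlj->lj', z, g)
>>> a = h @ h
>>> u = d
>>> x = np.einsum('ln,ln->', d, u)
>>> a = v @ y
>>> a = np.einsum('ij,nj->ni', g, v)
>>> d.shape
(2, 11)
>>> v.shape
(23, 37)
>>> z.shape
(37, 23)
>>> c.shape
(37, 37, 23)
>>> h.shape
(37, 37)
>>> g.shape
(37, 37)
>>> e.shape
(37, 37, 23)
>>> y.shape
(37, 37)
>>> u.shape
(2, 11)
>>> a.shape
(23, 37)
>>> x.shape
()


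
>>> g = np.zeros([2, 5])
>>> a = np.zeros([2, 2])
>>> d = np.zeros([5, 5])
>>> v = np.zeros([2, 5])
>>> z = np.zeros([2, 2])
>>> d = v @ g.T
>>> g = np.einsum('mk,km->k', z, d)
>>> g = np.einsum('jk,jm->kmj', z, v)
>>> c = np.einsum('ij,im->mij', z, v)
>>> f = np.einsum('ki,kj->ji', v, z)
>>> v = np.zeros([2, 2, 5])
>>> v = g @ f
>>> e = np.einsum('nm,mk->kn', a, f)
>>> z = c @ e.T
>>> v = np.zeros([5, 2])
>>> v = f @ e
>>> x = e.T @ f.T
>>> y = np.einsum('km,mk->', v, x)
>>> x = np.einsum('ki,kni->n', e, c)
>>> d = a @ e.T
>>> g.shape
(2, 5, 2)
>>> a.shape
(2, 2)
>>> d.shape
(2, 5)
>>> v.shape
(2, 2)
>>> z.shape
(5, 2, 5)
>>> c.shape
(5, 2, 2)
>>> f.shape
(2, 5)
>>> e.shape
(5, 2)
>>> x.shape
(2,)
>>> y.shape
()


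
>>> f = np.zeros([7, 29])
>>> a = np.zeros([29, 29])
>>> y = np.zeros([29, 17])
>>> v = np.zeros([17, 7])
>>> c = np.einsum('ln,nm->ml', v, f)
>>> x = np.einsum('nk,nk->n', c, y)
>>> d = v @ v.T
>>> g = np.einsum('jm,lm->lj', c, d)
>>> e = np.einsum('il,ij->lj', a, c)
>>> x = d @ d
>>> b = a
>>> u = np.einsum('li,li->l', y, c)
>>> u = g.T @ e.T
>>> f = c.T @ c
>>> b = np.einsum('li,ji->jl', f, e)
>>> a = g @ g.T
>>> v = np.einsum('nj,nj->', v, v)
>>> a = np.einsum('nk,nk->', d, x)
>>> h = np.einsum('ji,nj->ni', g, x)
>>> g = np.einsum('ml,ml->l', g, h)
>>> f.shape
(17, 17)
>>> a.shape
()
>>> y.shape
(29, 17)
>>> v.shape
()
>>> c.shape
(29, 17)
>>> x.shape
(17, 17)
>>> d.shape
(17, 17)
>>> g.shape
(29,)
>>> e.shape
(29, 17)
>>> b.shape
(29, 17)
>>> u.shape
(29, 29)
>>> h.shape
(17, 29)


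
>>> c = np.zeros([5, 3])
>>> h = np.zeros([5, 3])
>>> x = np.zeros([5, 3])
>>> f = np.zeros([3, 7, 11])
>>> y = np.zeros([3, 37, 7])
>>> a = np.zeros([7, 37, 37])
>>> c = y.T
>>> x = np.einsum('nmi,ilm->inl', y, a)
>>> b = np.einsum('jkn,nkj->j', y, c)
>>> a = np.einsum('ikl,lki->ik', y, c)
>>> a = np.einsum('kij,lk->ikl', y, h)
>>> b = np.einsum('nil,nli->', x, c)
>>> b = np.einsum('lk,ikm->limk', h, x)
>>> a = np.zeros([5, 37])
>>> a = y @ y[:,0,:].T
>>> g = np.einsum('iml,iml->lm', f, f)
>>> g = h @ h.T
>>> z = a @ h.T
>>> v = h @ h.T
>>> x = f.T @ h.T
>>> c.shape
(7, 37, 3)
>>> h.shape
(5, 3)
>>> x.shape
(11, 7, 5)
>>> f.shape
(3, 7, 11)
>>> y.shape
(3, 37, 7)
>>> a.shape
(3, 37, 3)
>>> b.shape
(5, 7, 37, 3)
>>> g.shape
(5, 5)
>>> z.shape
(3, 37, 5)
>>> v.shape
(5, 5)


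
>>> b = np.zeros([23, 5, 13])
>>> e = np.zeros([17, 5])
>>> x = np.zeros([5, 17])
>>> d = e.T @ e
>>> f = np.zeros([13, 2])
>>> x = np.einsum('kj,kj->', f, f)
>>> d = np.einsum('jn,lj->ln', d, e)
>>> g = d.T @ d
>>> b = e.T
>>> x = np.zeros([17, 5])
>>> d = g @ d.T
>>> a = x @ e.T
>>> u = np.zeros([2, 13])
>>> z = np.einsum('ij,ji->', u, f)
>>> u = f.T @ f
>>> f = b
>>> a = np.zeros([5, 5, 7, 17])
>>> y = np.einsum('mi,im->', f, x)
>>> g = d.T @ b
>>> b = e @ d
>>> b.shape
(17, 17)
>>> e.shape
(17, 5)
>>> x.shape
(17, 5)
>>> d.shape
(5, 17)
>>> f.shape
(5, 17)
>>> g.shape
(17, 17)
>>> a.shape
(5, 5, 7, 17)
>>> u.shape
(2, 2)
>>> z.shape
()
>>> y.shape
()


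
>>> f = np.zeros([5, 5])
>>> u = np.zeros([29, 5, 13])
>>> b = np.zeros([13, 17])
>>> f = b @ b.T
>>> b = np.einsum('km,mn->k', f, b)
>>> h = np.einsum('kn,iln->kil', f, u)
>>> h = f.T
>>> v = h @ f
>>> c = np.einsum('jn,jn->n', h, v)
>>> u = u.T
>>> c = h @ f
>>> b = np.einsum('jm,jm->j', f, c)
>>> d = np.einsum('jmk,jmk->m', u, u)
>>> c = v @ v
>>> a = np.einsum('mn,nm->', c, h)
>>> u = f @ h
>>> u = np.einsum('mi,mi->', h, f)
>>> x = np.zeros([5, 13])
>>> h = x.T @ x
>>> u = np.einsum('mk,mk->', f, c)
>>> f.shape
(13, 13)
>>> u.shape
()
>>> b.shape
(13,)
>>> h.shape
(13, 13)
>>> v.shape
(13, 13)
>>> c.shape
(13, 13)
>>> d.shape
(5,)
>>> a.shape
()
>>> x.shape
(5, 13)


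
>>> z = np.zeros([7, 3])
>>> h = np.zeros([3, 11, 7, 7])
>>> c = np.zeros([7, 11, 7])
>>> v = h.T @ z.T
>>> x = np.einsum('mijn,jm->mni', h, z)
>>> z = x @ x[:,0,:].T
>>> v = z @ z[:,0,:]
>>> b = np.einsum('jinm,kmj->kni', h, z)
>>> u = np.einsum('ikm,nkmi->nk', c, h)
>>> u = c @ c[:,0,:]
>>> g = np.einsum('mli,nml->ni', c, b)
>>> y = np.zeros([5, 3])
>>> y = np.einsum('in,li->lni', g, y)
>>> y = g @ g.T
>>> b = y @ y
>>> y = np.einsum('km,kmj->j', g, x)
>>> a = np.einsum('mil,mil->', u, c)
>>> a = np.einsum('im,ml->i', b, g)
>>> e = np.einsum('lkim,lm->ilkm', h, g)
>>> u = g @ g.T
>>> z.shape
(3, 7, 3)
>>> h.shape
(3, 11, 7, 7)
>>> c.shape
(7, 11, 7)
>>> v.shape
(3, 7, 3)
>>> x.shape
(3, 7, 11)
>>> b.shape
(3, 3)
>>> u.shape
(3, 3)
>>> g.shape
(3, 7)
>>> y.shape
(11,)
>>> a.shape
(3,)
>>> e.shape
(7, 3, 11, 7)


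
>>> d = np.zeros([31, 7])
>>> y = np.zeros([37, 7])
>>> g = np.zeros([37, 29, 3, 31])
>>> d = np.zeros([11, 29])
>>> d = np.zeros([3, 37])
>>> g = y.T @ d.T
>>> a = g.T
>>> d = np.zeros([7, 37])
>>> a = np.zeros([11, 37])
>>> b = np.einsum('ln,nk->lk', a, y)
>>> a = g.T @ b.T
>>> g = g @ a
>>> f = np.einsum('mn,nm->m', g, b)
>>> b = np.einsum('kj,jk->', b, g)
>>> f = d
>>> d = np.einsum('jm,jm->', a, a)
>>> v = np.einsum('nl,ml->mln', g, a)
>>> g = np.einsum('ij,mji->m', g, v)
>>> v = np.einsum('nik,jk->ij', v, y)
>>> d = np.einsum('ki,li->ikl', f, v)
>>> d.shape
(37, 7, 11)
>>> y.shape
(37, 7)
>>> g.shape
(3,)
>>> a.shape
(3, 11)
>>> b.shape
()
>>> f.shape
(7, 37)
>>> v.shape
(11, 37)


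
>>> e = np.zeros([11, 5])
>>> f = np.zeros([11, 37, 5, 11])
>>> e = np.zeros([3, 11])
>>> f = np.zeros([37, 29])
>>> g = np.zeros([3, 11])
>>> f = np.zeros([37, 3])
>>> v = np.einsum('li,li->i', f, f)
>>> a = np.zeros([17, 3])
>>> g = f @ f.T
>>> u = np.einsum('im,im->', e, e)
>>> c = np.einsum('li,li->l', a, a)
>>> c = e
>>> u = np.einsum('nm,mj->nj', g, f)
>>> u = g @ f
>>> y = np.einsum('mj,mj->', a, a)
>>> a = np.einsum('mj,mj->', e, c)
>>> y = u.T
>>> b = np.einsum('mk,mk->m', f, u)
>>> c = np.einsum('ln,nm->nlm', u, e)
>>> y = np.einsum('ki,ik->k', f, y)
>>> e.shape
(3, 11)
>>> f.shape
(37, 3)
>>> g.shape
(37, 37)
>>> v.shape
(3,)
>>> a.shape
()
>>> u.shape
(37, 3)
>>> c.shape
(3, 37, 11)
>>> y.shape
(37,)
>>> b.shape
(37,)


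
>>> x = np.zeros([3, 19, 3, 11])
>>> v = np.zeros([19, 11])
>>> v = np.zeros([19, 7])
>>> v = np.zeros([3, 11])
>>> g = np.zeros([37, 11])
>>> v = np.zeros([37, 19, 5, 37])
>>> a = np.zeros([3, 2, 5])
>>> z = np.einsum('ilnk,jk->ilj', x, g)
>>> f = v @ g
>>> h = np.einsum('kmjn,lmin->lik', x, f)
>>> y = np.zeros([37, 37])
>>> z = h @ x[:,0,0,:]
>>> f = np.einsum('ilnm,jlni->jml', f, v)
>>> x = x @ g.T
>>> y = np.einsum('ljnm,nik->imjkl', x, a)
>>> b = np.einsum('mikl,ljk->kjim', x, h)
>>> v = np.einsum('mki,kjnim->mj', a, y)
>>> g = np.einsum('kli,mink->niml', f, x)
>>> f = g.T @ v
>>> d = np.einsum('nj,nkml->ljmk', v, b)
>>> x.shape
(3, 19, 3, 37)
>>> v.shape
(3, 37)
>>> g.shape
(3, 19, 3, 11)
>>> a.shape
(3, 2, 5)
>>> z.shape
(37, 5, 11)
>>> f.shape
(11, 3, 19, 37)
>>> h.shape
(37, 5, 3)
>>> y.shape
(2, 37, 19, 5, 3)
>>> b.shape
(3, 5, 19, 3)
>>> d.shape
(3, 37, 19, 5)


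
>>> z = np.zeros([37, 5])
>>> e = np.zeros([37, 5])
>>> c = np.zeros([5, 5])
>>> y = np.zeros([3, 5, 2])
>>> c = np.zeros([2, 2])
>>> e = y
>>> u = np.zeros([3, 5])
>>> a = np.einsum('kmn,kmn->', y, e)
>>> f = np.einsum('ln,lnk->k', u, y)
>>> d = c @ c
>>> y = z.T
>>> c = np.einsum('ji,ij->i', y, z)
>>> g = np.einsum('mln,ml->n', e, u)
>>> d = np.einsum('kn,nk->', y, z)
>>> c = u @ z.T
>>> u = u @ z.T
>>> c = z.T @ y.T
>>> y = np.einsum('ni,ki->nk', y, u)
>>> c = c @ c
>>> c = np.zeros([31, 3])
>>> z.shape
(37, 5)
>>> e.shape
(3, 5, 2)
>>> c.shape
(31, 3)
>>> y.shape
(5, 3)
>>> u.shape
(3, 37)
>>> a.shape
()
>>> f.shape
(2,)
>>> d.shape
()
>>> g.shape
(2,)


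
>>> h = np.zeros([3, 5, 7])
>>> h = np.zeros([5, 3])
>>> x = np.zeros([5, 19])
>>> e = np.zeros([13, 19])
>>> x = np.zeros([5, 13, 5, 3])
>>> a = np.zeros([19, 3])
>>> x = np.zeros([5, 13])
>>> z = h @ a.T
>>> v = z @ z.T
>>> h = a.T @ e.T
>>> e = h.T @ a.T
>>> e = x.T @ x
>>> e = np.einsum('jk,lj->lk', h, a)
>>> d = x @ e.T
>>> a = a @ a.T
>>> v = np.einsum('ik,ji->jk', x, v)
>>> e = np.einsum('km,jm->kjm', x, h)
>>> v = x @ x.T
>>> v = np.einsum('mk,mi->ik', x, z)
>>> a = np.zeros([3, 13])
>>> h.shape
(3, 13)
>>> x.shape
(5, 13)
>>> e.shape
(5, 3, 13)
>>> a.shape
(3, 13)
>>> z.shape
(5, 19)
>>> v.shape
(19, 13)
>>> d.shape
(5, 19)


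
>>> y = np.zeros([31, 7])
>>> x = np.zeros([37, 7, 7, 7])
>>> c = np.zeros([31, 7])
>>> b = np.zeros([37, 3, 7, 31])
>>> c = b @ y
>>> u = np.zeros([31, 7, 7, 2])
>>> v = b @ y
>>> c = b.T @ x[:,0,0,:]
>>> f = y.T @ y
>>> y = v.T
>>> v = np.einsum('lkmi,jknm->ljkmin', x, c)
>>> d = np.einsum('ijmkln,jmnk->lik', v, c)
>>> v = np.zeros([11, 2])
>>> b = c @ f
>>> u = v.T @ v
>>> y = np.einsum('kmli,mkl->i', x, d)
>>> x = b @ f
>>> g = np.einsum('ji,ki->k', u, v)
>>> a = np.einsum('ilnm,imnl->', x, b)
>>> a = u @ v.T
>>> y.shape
(7,)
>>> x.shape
(31, 7, 3, 7)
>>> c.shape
(31, 7, 3, 7)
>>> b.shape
(31, 7, 3, 7)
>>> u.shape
(2, 2)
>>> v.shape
(11, 2)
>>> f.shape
(7, 7)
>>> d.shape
(7, 37, 7)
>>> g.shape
(11,)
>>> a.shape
(2, 11)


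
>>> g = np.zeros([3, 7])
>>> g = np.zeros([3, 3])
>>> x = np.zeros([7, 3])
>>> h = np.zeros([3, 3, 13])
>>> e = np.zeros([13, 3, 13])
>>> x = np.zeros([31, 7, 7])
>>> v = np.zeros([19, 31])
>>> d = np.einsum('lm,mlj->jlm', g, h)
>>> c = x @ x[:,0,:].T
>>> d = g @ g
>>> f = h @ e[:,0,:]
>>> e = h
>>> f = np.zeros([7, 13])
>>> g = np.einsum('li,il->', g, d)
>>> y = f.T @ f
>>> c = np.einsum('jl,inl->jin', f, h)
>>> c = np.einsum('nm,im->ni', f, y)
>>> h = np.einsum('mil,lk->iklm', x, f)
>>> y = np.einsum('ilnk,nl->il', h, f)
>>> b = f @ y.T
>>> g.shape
()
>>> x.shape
(31, 7, 7)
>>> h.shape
(7, 13, 7, 31)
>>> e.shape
(3, 3, 13)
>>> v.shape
(19, 31)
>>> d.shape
(3, 3)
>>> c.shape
(7, 13)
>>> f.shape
(7, 13)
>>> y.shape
(7, 13)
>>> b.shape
(7, 7)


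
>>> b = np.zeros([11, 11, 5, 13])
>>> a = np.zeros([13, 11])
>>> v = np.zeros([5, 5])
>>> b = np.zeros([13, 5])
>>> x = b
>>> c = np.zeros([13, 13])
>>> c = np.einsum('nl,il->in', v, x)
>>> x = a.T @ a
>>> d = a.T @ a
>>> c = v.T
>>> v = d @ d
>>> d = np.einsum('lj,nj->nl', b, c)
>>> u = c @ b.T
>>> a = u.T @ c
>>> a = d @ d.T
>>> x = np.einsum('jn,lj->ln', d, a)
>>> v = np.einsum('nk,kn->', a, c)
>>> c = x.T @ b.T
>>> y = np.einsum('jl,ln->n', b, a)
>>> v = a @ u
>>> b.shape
(13, 5)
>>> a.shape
(5, 5)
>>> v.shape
(5, 13)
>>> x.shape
(5, 13)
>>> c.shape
(13, 13)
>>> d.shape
(5, 13)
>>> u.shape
(5, 13)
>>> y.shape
(5,)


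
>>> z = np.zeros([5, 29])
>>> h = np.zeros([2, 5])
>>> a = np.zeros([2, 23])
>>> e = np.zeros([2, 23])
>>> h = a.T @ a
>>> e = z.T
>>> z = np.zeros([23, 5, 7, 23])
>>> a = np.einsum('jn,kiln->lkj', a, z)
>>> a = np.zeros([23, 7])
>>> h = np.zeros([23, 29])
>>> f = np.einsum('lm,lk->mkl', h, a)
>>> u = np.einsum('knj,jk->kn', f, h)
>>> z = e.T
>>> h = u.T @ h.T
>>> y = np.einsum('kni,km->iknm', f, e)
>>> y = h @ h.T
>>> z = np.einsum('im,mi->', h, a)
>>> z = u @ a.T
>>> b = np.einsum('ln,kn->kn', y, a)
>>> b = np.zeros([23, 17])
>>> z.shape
(29, 23)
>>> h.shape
(7, 23)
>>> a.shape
(23, 7)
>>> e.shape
(29, 5)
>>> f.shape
(29, 7, 23)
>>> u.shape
(29, 7)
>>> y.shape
(7, 7)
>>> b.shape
(23, 17)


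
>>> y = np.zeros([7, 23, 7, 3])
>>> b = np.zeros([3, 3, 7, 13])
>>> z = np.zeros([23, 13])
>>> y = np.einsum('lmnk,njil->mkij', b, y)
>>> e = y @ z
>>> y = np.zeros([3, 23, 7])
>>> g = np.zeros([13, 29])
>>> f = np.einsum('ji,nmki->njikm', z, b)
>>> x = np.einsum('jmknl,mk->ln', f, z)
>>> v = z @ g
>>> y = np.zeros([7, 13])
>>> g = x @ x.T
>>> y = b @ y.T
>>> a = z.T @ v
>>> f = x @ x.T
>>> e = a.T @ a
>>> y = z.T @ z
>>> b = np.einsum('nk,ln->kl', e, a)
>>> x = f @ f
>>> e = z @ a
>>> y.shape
(13, 13)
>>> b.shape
(29, 13)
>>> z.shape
(23, 13)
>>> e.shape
(23, 29)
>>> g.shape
(3, 3)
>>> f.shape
(3, 3)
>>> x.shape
(3, 3)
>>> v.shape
(23, 29)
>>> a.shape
(13, 29)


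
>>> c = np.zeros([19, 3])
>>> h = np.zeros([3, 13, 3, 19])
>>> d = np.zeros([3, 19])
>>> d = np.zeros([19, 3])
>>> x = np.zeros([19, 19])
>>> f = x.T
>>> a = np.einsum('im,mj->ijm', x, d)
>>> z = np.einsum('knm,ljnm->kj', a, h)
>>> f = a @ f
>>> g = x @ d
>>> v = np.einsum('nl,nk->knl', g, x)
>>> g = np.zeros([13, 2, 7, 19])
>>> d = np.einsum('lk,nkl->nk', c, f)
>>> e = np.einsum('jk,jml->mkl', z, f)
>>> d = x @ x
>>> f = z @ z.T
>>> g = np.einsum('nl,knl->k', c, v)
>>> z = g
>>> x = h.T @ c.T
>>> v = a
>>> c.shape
(19, 3)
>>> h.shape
(3, 13, 3, 19)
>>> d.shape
(19, 19)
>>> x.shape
(19, 3, 13, 19)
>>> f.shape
(19, 19)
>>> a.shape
(19, 3, 19)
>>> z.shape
(19,)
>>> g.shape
(19,)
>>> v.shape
(19, 3, 19)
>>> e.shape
(3, 13, 19)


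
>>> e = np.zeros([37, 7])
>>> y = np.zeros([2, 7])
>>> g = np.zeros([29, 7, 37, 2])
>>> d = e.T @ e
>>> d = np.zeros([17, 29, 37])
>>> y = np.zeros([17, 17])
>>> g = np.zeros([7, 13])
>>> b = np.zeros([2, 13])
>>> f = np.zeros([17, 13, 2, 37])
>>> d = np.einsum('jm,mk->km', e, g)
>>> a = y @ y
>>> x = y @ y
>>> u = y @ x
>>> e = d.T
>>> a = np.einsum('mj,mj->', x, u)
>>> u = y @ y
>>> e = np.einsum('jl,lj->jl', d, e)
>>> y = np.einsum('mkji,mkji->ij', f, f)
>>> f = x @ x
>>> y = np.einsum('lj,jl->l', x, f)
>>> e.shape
(13, 7)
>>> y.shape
(17,)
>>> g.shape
(7, 13)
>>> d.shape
(13, 7)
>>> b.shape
(2, 13)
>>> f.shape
(17, 17)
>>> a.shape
()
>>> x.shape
(17, 17)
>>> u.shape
(17, 17)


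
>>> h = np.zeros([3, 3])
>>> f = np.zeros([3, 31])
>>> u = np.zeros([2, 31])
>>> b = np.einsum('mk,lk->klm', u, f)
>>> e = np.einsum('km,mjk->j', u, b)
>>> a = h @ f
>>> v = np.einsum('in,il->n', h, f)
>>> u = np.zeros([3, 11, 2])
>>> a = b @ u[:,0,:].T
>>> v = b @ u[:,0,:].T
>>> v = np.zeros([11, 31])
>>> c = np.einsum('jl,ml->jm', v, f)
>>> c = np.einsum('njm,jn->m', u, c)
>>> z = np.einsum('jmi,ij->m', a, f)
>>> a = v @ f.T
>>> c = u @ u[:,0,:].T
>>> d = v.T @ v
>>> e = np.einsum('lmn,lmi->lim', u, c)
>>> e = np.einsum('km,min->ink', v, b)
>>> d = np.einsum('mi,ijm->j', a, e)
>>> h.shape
(3, 3)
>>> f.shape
(3, 31)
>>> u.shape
(3, 11, 2)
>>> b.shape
(31, 3, 2)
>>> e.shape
(3, 2, 11)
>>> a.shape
(11, 3)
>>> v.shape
(11, 31)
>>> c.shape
(3, 11, 3)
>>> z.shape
(3,)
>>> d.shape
(2,)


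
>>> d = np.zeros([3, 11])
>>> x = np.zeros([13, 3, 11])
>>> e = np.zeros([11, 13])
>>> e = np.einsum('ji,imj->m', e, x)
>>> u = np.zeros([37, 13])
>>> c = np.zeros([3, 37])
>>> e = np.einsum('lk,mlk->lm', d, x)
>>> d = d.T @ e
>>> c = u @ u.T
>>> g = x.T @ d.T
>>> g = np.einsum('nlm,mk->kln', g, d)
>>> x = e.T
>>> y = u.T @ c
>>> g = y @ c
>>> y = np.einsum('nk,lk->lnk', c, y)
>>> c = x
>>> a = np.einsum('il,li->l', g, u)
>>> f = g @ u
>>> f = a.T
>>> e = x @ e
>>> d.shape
(11, 13)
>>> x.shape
(13, 3)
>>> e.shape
(13, 13)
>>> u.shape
(37, 13)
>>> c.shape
(13, 3)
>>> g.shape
(13, 37)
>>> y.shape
(13, 37, 37)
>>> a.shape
(37,)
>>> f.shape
(37,)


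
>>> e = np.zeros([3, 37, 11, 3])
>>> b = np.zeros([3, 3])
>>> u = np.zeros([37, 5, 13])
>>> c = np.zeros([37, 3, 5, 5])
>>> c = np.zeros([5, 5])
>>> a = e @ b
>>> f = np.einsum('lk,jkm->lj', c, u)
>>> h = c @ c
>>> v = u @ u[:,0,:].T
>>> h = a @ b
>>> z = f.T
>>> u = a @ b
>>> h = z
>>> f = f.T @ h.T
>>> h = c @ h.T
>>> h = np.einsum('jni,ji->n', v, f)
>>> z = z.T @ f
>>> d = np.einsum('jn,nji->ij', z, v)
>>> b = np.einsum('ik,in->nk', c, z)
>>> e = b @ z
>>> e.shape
(37, 37)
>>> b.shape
(37, 5)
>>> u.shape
(3, 37, 11, 3)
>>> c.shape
(5, 5)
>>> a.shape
(3, 37, 11, 3)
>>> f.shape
(37, 37)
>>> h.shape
(5,)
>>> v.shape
(37, 5, 37)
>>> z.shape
(5, 37)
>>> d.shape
(37, 5)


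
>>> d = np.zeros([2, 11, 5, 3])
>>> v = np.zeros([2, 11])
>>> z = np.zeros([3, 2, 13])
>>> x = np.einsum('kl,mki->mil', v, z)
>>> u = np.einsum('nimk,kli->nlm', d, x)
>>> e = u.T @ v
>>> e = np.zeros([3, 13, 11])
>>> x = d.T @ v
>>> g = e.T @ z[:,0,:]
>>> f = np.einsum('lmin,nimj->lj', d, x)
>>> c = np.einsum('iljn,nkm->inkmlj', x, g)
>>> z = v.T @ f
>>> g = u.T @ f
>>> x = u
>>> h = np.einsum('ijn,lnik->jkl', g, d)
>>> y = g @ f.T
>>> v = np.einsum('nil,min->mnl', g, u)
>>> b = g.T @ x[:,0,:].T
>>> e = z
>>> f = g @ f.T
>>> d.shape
(2, 11, 5, 3)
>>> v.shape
(2, 5, 11)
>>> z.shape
(11, 11)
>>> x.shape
(2, 13, 5)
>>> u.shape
(2, 13, 5)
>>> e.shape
(11, 11)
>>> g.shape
(5, 13, 11)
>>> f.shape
(5, 13, 2)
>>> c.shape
(3, 11, 13, 13, 5, 11)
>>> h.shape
(13, 3, 2)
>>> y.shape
(5, 13, 2)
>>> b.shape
(11, 13, 2)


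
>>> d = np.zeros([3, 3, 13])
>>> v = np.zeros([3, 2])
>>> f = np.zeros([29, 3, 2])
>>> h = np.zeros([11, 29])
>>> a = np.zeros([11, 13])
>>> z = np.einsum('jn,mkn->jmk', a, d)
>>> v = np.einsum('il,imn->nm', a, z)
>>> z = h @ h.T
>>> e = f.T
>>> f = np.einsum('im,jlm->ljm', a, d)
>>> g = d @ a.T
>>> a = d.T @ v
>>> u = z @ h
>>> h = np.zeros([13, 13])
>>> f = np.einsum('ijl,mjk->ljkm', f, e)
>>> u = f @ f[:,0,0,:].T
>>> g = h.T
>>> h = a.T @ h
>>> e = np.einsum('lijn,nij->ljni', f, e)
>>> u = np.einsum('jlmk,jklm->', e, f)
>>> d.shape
(3, 3, 13)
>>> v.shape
(3, 3)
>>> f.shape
(13, 3, 29, 2)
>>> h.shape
(3, 3, 13)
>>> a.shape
(13, 3, 3)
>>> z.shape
(11, 11)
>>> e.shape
(13, 29, 2, 3)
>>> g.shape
(13, 13)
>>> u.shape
()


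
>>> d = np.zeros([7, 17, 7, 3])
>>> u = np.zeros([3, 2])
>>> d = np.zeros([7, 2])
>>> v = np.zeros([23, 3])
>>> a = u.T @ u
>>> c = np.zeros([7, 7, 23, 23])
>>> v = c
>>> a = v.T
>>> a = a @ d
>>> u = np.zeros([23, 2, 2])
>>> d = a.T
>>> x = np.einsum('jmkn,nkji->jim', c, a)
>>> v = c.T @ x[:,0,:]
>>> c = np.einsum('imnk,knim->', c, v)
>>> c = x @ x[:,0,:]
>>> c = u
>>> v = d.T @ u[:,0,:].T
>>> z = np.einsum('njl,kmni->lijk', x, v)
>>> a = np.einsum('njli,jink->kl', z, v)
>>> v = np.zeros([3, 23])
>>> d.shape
(2, 7, 23, 23)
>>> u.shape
(23, 2, 2)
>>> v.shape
(3, 23)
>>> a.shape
(23, 2)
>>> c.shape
(23, 2, 2)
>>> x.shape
(7, 2, 7)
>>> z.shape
(7, 23, 2, 23)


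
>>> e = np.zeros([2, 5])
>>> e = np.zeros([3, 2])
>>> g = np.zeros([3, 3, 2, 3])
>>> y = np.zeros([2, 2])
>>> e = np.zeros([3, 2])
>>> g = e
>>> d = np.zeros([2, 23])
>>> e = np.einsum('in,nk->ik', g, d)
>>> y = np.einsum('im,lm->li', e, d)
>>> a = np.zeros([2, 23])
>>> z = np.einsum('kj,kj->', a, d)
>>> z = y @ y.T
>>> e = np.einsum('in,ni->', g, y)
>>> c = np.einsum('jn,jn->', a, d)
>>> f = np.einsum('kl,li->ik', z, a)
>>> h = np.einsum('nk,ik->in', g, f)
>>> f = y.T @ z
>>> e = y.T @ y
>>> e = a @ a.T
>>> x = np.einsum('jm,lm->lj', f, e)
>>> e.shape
(2, 2)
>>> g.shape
(3, 2)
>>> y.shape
(2, 3)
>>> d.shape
(2, 23)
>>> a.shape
(2, 23)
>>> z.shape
(2, 2)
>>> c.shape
()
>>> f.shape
(3, 2)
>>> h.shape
(23, 3)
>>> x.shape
(2, 3)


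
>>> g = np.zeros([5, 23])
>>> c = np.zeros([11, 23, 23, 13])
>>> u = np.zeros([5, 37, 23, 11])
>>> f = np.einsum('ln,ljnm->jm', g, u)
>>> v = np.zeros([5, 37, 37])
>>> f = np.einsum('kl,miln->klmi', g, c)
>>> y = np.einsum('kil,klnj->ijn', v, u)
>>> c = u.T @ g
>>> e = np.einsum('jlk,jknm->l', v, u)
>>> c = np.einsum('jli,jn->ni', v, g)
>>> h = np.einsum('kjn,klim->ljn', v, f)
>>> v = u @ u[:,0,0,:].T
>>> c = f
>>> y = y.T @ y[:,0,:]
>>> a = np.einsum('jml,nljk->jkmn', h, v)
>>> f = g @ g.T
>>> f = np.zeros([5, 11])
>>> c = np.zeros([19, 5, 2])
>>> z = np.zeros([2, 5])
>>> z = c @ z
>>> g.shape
(5, 23)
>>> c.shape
(19, 5, 2)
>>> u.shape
(5, 37, 23, 11)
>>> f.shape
(5, 11)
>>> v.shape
(5, 37, 23, 5)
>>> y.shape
(23, 11, 23)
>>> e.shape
(37,)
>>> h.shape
(23, 37, 37)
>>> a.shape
(23, 5, 37, 5)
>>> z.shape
(19, 5, 5)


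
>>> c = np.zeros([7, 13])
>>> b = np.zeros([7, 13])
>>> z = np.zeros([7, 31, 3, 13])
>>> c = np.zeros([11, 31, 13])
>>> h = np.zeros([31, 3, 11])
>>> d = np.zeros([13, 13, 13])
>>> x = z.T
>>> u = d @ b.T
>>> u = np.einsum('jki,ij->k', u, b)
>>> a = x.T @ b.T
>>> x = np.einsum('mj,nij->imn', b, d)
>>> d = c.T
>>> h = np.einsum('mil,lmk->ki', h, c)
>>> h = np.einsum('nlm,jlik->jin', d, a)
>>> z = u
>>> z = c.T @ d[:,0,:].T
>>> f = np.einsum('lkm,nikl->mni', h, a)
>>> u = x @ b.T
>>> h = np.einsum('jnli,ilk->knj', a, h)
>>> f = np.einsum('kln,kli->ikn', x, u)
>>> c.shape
(11, 31, 13)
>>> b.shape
(7, 13)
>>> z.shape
(13, 31, 13)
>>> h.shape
(13, 31, 7)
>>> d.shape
(13, 31, 11)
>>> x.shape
(13, 7, 13)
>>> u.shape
(13, 7, 7)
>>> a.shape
(7, 31, 3, 7)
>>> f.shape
(7, 13, 13)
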